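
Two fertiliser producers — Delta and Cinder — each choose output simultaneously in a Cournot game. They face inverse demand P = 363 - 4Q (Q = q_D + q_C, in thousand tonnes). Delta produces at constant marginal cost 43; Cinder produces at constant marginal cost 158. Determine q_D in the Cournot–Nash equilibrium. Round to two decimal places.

Delta's profit: π_D = (363 - 4Q)q_D - (43q_D). Setting ∂π_D/∂q_D = 0: 320 - 8q_D - 4(q_C) = 0.
Cinder's profit: π_C = (363 - 4Q)q_C - (158q_C). Setting ∂π_C/∂q_C = 0: 205 - 8q_C - 4(q_D) = 0.
So q_D = (320 - 4q_C)/8 and q_C = (205 - 4q_D)/8.
Substituting one into the other gives q_D = 145/4 and q_C = 15/2.

36.25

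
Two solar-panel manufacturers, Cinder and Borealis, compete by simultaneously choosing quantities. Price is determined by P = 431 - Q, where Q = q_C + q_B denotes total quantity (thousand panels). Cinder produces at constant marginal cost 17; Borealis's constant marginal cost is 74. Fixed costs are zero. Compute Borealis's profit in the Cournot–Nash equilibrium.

10000

Cinder's profit: π_C = (431 - Q)q_C - (17q_C). Setting ∂π_C/∂q_C = 0: 414 - 2q_C - (q_B) = 0.
Borealis's first-order condition: 357 - 2q_B - (q_C) = 0.
Rearranging gives the reaction functions q_C = (414 - q_B)/2 and q_B = (357 - q_C)/2.
Solving the pair: q_C = 157, q_B = 100.
Price P = 431 - 257 = 174.
Borealis's profit: (174 - 74)·100 = 10000.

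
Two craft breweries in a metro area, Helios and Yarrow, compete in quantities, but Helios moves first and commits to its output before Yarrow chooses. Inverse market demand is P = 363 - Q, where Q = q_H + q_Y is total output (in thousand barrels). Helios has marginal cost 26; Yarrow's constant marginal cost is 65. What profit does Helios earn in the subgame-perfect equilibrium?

Solve by backward induction. Given q_H, the follower Yarrow maximises π_Y = (363 - q_H - q_Y)q_Y - 65q_Y.
Setting the follower's marginal profit to zero, 298 - q_H - 2q_Y = 0, i.e. q_Y = (298 - q_H)/2.
Helios substitutes q_Y(q_H) into its own profit: π_H = q_H(363 - q_H - (298 - q_H)/2) - 26q_H = (214 - (1/2)q_H)q_H - 26q_H.
Leader FOC: 188 - q_H = 0, so q_H = 188.
Then q_Y = (298 - 188)/2 = 55.
Price P = 363 - 243 = 120.
Helios's profit: (120 - 26)·188 = 17672.

17672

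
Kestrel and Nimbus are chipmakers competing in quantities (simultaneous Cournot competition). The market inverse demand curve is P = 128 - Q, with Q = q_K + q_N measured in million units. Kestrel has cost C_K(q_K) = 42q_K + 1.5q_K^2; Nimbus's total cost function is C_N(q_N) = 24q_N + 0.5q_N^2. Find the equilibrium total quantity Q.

42

Kestrel's profit: π_K = (128 - Q)q_K - (42q_K + (3/2)q_K²). Setting ∂π_K/∂q_K = 0: 86 - 5q_K - (q_N) = 0.
Nimbus's first-order condition: 104 - 3q_N - (q_K) = 0.
So q_K = (86 - q_N)/5 and q_N = (104 - q_K)/3.
Substituting one into the other gives q_K = 11 and q_N = 31.
Total output Q = 11 + 31 = 42.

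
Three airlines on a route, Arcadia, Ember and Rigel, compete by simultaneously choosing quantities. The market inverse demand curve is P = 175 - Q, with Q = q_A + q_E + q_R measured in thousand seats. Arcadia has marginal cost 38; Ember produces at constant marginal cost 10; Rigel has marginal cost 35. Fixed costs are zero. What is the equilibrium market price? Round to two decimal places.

64.50

Arcadia's profit: π_A = (175 - Q)q_A - (38q_A). Setting ∂π_A/∂q_A = 0: 137 - 2q_A - (q_E + q_R) = 0.
Ember's first-order condition: 165 - 2q_E - (q_A + q_R) = 0.
Rigel's first-order condition: 140 - 2q_R - (q_A + q_E) = 0.
Adding the 3 conditions: 442 − 2Q − 2Q = 0, i.e. Q = 221/2.
Back-substituting: q_A = (137 − 221/2) = 53/2, q_E = (165 − 221/2) = 109/2, q_R = (140 − 221/2) = 59/2.
Total output Q = 221/2, so price P = 175 - 221/2 = 129/2.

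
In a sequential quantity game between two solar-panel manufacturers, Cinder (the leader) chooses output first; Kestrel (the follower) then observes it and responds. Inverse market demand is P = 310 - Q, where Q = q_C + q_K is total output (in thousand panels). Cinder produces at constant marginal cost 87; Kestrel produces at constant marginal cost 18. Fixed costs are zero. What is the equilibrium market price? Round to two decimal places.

125.50

The follower Kestrel best-responds to any q_C: π_K = (310 - Q)q_K - 18q_K.
∂π_K/∂q_K = 292 - q_C - 2q_K = 0 gives the reaction function q_K = (292 - q_C)/2.
Cinder substitutes q_K(q_C) into its own profit: π_C = q_C(310 - q_C - (292 - q_C)/2) - 87q_C = (164 - (1/2)q_C)q_C - 87q_C.
Leader FOC: 77 - q_C = 0, so q_C = 77.
Then q_K = (292 - 77)/2 = 215/2.
Total output Q = 369/2, so price P = 310 - 369/2 = 251/2.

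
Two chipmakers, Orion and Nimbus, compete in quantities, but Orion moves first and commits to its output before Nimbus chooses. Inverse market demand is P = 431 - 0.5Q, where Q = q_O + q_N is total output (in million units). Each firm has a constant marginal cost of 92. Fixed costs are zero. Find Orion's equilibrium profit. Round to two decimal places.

28730.25

The follower Nimbus best-responds to any q_O: π_N = (431 - 0.5Q)q_N - 92q_N.
Setting the follower's marginal profit to zero, 339 - (1/2)q_O - q_N = 0, i.e. q_N = (339 - (1/2)q_O).
Orion substitutes q_N(q_O) into its own profit: π_O = q_O(431 - (1/2)q_O - (339 - (1/2)q_O)/2) - 92q_O = (523/2 - (1/4)q_O)q_O - 92q_O.
The leader's first-order condition 339/2 - (1/2)q_O = 0 yields q_O = 339.
Then q_N = (339 - (1/2)·339) = 339/2.
Price P = 431 - (1/2)·(1017/2) = 707/4.
Orion's profit: (707/4 - 92)·339 = 28730.2500.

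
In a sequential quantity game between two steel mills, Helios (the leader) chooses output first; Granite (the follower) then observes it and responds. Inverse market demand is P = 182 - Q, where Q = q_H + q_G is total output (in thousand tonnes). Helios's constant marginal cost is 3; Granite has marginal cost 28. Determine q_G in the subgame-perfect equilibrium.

26

Solve by backward induction. Given q_H, the follower Granite maximises π_G = (182 - q_H - q_G)q_G - 28q_G.
Follower FOC: 154 - q_H - 2q_G = 0, so q_G(q_H) = (154 - q_H)/2.
Helios substitutes q_G(q_H) into its own profit: π_H = q_H(182 - q_H - (154 - q_H)/2) - 3q_H = (105 - (1/2)q_H)q_H - 3q_H.
Leader FOC: 102 - q_H = 0, so q_H = 102.
Then q_G = (154 - 102)/2 = 26.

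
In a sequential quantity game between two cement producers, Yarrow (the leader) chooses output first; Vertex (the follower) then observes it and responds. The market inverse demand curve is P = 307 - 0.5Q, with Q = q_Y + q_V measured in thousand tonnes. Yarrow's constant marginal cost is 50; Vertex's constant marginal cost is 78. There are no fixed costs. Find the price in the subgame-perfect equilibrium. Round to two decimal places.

121.25

Solve by backward induction. Given q_Y, the follower Vertex maximises π_V = (307 - (1/2)q_Y - (1/2)q_V)q_V - 78q_V.
Follower FOC: 229 - (1/2)q_Y - q_V = 0, so q_V(q_Y) = (229 - (1/2)q_Y).
Yarrow substitutes q_V(q_Y) into its own profit: π_Y = q_Y(307 - (1/2)q_Y - (229 - (1/2)q_Y)/2) - 50q_Y = (385/2 - (1/4)q_Y)q_Y - 50q_Y.
Maximising: ∂π_Y/∂q_Y = 285/2 - (1/2)q_Y = 0, giving q_Y = 285.
Then q_V = (229 - (1/2)·285) = 173/2.
Total output Q = 743/2, so price P = 307 - (1/2)·(743/2) = 485/4.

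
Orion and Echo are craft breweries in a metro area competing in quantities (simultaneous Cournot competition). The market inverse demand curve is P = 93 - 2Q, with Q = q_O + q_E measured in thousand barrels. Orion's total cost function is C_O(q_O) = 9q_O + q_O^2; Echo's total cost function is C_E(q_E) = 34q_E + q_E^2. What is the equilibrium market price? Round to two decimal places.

Orion's profit: π_O = (93 - 2Q)q_O - (9q_O + q_O²). Setting ∂π_O/∂q_O = 0: 84 - 6q_O - 2(q_E) = 0.
Echo's first-order condition: 59 - 6q_E - 2(q_O) = 0.
So q_O = (84 - 2q_E)/6 and q_E = (59 - 2q_O)/6.
Solving the pair: q_O = 193/16, q_E = 93/16.
Total output Q = 143/8, so price P = 93 - 2·(143/8) = 229/4.

57.25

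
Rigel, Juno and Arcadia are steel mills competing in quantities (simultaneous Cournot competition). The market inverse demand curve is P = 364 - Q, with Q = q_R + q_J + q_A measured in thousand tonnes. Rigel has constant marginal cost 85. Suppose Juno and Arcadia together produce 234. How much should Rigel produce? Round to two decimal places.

22.50

With rivals' combined output fixed at 234, Rigel's profit is π_R = (364 - 234 - q_R)q_R - (85q_R) = (130 - q_R)q_R - (85q_R).
∂π_R/∂q_R = 45 - 2q_R = 0, so q_R = 45/2.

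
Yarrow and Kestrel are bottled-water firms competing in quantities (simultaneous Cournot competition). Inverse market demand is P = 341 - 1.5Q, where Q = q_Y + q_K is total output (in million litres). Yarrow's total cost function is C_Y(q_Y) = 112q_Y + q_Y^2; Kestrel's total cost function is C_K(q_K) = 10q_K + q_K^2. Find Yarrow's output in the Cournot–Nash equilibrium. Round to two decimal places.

Yarrow's profit: π_Y = (341 - 1.5Q)q_Y - (112q_Y + q_Y²). Setting ∂π_Y/∂q_Y = 0: 229 - 5q_Y - (3/2)(q_K) = 0.
Kestrel's first-order condition: 331 - 5q_K - (3/2)(q_Y) = 0.
Rearranging gives the reaction functions q_Y = (229 - (3/2)q_K)/5 and q_K = (331 - (3/2)q_Y)/5.
Solving the pair: q_Y = 28.5055, q_K = 57.6484.

28.51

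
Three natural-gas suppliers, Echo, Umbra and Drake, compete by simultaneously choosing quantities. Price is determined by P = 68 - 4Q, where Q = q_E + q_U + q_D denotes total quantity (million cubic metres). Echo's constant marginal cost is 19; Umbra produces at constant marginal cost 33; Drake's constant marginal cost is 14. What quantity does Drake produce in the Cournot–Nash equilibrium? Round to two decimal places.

4.88

Echo's profit: π_E = (68 - 4Q)q_E - (19q_E). Setting ∂π_E/∂q_E = 0: 49 - 8q_E - 4(q_U + q_D) = 0.
Umbra's first-order condition: 35 - 8q_U - 4(q_E + q_D) = 0.
Drake's profit: π_D = (68 - 4Q)q_D - (14q_D). Setting ∂π_D/∂q_D = 0: 54 - 8q_D - 4(q_E + q_U) = 0.
Adding the 3 conditions: 138 − 8Q − 8Q = 0, i.e. Q = 69/8.
Back-substituting: q_E = (49 − 69/2)/4 = 29/8, q_U = (35 − 69/2)/4 = 1/8, q_D = (54 − 69/2)/4 = 39/8.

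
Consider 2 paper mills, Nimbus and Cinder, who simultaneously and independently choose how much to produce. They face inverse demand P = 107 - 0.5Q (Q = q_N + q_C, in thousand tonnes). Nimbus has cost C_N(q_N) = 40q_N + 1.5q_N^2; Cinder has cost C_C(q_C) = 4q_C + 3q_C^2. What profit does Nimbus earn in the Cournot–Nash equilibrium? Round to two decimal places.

452.71

Nimbus's profit: π_N = (107 - 0.5Q)q_N - (40q_N + (3/2)q_N²). Setting ∂π_N/∂q_N = 0: 67 - 4q_N - (1/2)(q_C) = 0.
Cinder's profit: π_C = (107 - 0.5Q)q_C - (4q_C + 3q_C²). Setting ∂π_C/∂q_C = 0: 103 - 7q_C - (1/2)(q_N) = 0.
Best responses: q_N = (67 - (1/2)q_C)/4, q_C = (103 - (1/2)q_N)/7.
Solving the pair: q_N = 1670/111, q_C = 1514/111.
Price P = 107 - (1/2)·28.6847 = 92.6577.
Nimbus's profit: 92.6577·(1670/111) - 40·(1670/111) - (3/2)(1670/111)² = 452.7068.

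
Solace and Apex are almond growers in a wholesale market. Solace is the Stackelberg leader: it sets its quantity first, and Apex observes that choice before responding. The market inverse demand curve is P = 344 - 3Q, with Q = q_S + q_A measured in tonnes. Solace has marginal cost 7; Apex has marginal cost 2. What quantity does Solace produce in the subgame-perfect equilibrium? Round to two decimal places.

The follower Apex best-responds to any q_S: π_A = (344 - 3Q)q_A - 2q_A.
Setting the follower's marginal profit to zero, 342 - 3q_S - 6q_A = 0, i.e. q_A = (342 - 3q_S)/6.
Solace substitutes q_A(q_S) into its own profit: π_S = q_S(344 - 3q_S - (342 - 3q_S)/2) - 7q_S = (173 - (3/2)q_S)q_S - 7q_S.
Leader FOC: 166 - 3q_S = 0, so q_S = 166/3.
Then q_A = (342 - 3·(166/3))/6 = 88/3.

55.33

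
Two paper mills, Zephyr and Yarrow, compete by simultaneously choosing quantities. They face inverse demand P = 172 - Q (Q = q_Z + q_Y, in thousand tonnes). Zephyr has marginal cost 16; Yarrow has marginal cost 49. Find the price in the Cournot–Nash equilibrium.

79

Zephyr's profit: π_Z = (172 - Q)q_Z - (16q_Z). Setting ∂π_Z/∂q_Z = 0: 156 - 2q_Z - (q_Y) = 0.
Yarrow's profit: π_Y = (172 - Q)q_Y - (49q_Y). Setting ∂π_Y/∂q_Y = 0: 123 - 2q_Y - (q_Z) = 0.
Best responses: q_Z = (156 - q_Y)/2, q_Y = (123 - q_Z)/2.
Substituting one into the other gives q_Z = 63 and q_Y = 30.
Total output Q = 93, so price P = 172 - 93 = 79.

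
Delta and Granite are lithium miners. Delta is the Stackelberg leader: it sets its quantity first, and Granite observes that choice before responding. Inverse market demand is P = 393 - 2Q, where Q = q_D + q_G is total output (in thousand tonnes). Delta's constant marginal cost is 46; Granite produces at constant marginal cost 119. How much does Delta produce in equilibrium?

The follower Granite best-responds to any q_D: π_G = (393 - 2Q)q_G - 119q_G.
Follower FOC: 274 - 2q_D - 4q_G = 0, so q_G(q_D) = (274 - 2q_D)/4.
The leader anticipates this reaction. Substituting into P = 393 - 2Q gives P = 256 - q_D, so π_D = (256 - q_D)q_D - 46q_D.
Maximising: ∂π_D/∂q_D = 210 - 2q_D = 0, giving q_D = 105.
Then q_G = (274 - 2·105)/4 = 16.

105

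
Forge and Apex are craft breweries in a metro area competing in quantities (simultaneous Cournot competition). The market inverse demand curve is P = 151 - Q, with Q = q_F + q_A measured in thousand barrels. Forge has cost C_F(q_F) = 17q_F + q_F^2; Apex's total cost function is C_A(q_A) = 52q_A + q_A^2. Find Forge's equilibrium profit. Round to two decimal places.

Forge's profit: π_F = (151 - Q)q_F - (17q_F + q_F²). Setting ∂π_F/∂q_F = 0: 134 - 4q_F - (q_A) = 0.
Apex's profit: π_A = (151 - Q)q_A - (52q_A + q_A²). Setting ∂π_A/∂q_A = 0: 99 - 4q_A - (q_F) = 0.
Rearranging gives the reaction functions q_F = (134 - q_A)/4 and q_A = (99 - q_F)/4.
Substituting one into the other gives q_F = 437/15 and q_A = 262/15.
Price P = 151 - 233/5 = 522/5.
Forge's profit: (522/5)·(437/15) - 17·(437/15) - (437/15)² = 1697.5022.

1697.50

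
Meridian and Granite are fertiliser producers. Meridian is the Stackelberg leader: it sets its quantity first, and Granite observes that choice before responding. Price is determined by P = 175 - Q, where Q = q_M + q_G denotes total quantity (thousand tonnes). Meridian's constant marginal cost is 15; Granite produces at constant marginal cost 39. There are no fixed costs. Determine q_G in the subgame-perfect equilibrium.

22

The follower Granite best-responds to any q_M: π_G = (175 - Q)q_G - 39q_G.
∂π_G/∂q_G = 136 - q_M - 2q_G = 0 gives the reaction function q_G = (136 - q_M)/2.
The leader anticipates this reaction. Substituting into P = 175 - Q gives P = 107 - (1/2)q_M, so π_M = (107 - (1/2)q_M)q_M - 15q_M.
Maximising: ∂π_M/∂q_M = 92 - q_M = 0, giving q_M = 92.
Then q_G = (136 - 92)/2 = 22.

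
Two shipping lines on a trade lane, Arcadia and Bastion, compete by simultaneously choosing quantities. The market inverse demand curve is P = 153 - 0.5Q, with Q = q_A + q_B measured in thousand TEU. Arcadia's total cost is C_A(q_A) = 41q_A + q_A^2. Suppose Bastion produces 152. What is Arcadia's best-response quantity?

12

With the rival's output fixed at 152, Arcadia's profit is π_A = (153 - (1/2)·152 - (1/2)q_A)q_A - (41q_A + q_A²) = (77 - (1/2)q_A)q_A - (41q_A + q_A²).
∂π_A/∂q_A = 36 - 3q_A = 0, so q_A = 12.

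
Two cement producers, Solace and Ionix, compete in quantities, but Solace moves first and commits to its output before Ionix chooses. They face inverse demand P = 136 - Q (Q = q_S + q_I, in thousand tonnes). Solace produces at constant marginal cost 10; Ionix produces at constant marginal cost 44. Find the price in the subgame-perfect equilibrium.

50

Solve by backward induction. Given q_S, the follower Ionix maximises π_I = (136 - q_S - q_I)q_I - 44q_I.
Follower FOC: 92 - q_S - 2q_I = 0, so q_I(q_S) = (92 - q_S)/2.
The leader anticipates this reaction. Substituting into P = 136 - Q gives P = 90 - (1/2)q_S, so π_S = (90 - (1/2)q_S)q_S - 10q_S.
The leader's first-order condition 80 - q_S = 0 yields q_S = 80.
Then q_I = (92 - 80)/2 = 6.
Total output Q = 86, so price P = 136 - 86 = 50.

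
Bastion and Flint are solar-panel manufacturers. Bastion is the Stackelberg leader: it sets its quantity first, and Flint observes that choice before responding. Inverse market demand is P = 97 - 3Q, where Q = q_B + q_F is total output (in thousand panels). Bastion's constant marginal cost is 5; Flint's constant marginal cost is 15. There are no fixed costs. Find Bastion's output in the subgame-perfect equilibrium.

17

The follower Flint best-responds to any q_B: π_F = (97 - 3Q)q_F - 15q_F.
Follower FOC: 82 - 3q_B - 6q_F = 0, so q_F(q_B) = (82 - 3q_B)/6.
The leader anticipates this reaction. Substituting into P = 97 - 3Q gives P = 56 - (3/2)q_B, so π_B = (56 - (3/2)q_B)q_B - 5q_B.
Maximising: ∂π_B/∂q_B = 51 - 3q_B = 0, giving q_B = 17.
Then q_F = (82 - 3·17)/6 = 31/6.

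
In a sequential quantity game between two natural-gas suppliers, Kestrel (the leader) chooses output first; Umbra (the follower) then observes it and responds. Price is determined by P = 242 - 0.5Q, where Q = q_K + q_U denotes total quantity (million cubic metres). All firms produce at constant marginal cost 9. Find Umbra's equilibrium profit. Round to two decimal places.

The follower Umbra best-responds to any q_K: π_U = (242 - 0.5Q)q_U - 9q_U.
Follower FOC: 233 - (1/2)q_K - q_U = 0, so q_U(q_K) = (233 - (1/2)q_K).
The leader anticipates this reaction. Substituting into P = 242 - 0.5Q gives P = 251/2 - (1/4)q_K, so π_K = (251/2 - (1/4)q_K)q_K - 9q_K.
The leader's first-order condition 233/2 - (1/2)q_K = 0 yields q_K = 233.
Then q_U = (233 - (1/2)·233) = 233/2.
Price P = 242 - (1/2)·(699/2) = 269/4.
Umbra's profit: (269/4 - 9)·(233/2) = 6786.1250.

6786.13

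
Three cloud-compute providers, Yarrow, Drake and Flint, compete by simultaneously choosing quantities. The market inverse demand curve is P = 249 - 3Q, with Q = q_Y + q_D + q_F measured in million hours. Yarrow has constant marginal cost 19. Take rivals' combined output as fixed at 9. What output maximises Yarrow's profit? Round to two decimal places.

With rivals' combined output fixed at 9, Yarrow's profit is π_Y = (249 - 3·9 - 3q_Y)q_Y - (19q_Y) = (222 - 3q_Y)q_Y - (19q_Y).
∂π_Y/∂q_Y = 203 - 6q_Y = 0, so q_Y = 203/6.

33.83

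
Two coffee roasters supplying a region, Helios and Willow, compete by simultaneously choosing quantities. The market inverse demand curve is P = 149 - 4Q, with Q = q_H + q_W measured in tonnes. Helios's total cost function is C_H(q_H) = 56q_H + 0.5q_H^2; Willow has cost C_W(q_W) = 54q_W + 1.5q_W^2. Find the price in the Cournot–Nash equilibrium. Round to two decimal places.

94.73

Helios's profit: π_H = (149 - 4Q)q_H - (56q_H + (1/2)q_H²). Setting ∂π_H/∂q_H = 0: 93 - 9q_H - 4(q_W) = 0.
Willow's profit: π_W = (149 - 4Q)q_W - (54q_W + (3/2)q_W²). Setting ∂π_W/∂q_W = 0: 95 - 11q_W - 4(q_H) = 0.
So q_H = (93 - 4q_W)/9 and q_W = (95 - 4q_H)/11.
Solving the pair: q_H = 643/83, q_W = 483/83.
Total output Q = 1126/83, so price P = 149 - 4·(1126/83) = 94.7349.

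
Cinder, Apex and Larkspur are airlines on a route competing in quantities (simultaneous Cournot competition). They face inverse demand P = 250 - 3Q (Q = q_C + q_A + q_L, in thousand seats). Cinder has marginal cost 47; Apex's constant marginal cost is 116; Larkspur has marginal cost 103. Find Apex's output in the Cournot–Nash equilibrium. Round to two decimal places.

Cinder's profit: π_C = (250 - 3Q)q_C - (47q_C). Setting ∂π_C/∂q_C = 0: 203 - 6q_C - 3(q_A + q_L) = 0.
Apex's first-order condition: 134 - 6q_A - 3(q_C + q_L) = 0.
Larkspur's first-order condition: 147 - 6q_L - 3(q_C + q_A) = 0.
Summing all 3 equations gives 484 − 12Q = 0, hence Q = 121/3.
Back-substituting: q_C = (203 − 121)/3 = 82/3, q_A = (134 − 121)/3 = 13/3, q_L = (147 − 121)/3 = 26/3.

4.33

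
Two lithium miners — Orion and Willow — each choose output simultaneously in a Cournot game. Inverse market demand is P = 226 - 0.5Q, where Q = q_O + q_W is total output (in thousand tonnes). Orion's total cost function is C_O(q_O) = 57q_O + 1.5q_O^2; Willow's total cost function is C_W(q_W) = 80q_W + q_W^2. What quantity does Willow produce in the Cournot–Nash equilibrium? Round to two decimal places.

42.51

Orion's profit: π_O = (226 - 0.5Q)q_O - (57q_O + (3/2)q_O²). Setting ∂π_O/∂q_O = 0: 169 - 4q_O - (1/2)(q_W) = 0.
Willow's first-order condition: 146 - 3q_W - (1/2)(q_O) = 0.
So q_O = (169 - (1/2)q_W)/4 and q_W = (146 - (1/2)q_O)/3.
Solving the pair: q_O = 1736/47, q_W = 1998/47.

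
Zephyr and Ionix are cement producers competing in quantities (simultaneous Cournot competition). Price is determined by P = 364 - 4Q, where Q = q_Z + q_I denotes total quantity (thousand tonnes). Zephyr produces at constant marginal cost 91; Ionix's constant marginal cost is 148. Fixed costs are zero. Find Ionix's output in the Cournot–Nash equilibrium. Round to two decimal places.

Zephyr's profit: π_Z = (364 - 4Q)q_Z - (91q_Z). Setting ∂π_Z/∂q_Z = 0: 273 - 8q_Z - 4(q_I) = 0.
Ionix's first-order condition: 216 - 8q_I - 4(q_Z) = 0.
Rearranging gives the reaction functions q_Z = (273 - 4q_I)/8 and q_I = (216 - 4q_Z)/8.
Solving the pair: q_Z = 55/2, q_I = 53/4.

13.25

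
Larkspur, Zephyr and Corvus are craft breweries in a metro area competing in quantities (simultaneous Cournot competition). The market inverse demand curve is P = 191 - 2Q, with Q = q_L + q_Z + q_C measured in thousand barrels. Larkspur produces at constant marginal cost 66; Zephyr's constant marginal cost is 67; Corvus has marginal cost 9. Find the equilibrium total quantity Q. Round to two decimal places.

53.88

Larkspur's profit: π_L = (191 - 2Q)q_L - (66q_L). Setting ∂π_L/∂q_L = 0: 125 - 4q_L - 2(q_Z + q_C) = 0.
Zephyr's profit: π_Z = (191 - 2Q)q_Z - (67q_Z). Setting ∂π_Z/∂q_Z = 0: 124 - 4q_Z - 2(q_L + q_C) = 0.
Corvus's profit: π_C = (191 - 2Q)q_C - (9q_C). Setting ∂π_C/∂q_C = 0: 182 - 4q_C - 2(q_L + q_Z) = 0.
Adding the 3 conditions: 431 − 4Q − 4Q = 0, i.e. Q = 431/8.
Back-substituting: q_L = (125 − 431/4)/2 = 69/8, q_Z = (124 − 431/4)/2 = 65/8, q_C = (182 − 431/4)/2 = 297/8.
Total output Q = 69/8 + 65/8 + 297/8 = 431/8.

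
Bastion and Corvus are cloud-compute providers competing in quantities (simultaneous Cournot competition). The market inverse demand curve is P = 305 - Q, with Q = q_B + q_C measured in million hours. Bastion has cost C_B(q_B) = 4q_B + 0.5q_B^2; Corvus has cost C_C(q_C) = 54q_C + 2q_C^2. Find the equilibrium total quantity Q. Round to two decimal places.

Bastion's profit: π_B = (305 - Q)q_B - (4q_B + (1/2)q_B²). Setting ∂π_B/∂q_B = 0: 301 - 3q_B - (q_C) = 0.
Corvus's profit: π_C = (305 - Q)q_C - (54q_C + 2q_C²). Setting ∂π_C/∂q_C = 0: 251 - 6q_C - (q_B) = 0.
Best responses: q_B = (301 - q_C)/3, q_C = (251 - q_B)/6.
Solving the pair: q_B = 1555/17, q_C = 452/17.
Total output Q = 1555/17 + 452/17 = 118.0588.

118.06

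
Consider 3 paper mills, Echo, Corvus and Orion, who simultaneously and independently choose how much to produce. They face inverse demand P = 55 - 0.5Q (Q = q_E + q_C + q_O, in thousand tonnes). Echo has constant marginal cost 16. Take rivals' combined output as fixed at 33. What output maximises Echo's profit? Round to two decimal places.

With rivals' combined output fixed at 33, Echo's profit is π_E = (55 - (1/2)·33 - (1/2)q_E)q_E - (16q_E) = (77/2 - (1/2)q_E)q_E - (16q_E).
∂π_E/∂q_E = 45/2 - q_E = 0, so q_E = 45/2.

22.50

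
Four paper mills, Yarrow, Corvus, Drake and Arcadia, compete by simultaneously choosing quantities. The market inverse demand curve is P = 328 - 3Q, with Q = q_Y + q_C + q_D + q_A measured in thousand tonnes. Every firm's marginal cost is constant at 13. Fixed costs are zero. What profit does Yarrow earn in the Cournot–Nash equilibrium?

1323

Each firm earns π_i = (328 - 3Q)q_i - 13q_i.
Setting ∂π_i/∂q_i = 0 with rivals' quantities fixed: 315 - 6q_i - 3·Σ_{j≠i} q_j = 0.
By symmetry each firm produces the same amount; substituting Σ_{j≠i} q_j = 3q_i yields q_i = 315/15 = 21.
Price P = 328 - 3·84 = 76.
Yarrow's profit: (76 - 13)·21 = 1323.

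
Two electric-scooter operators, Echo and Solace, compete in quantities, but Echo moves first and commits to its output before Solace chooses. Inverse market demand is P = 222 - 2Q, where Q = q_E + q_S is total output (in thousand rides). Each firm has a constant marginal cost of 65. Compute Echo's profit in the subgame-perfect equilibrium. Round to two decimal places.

Solve by backward induction. Given q_E, the follower Solace maximises π_S = (222 - 2q_E - 2q_S)q_S - 65q_S.
Follower FOC: 157 - 2q_E - 4q_S = 0, so q_S(q_E) = (157 - 2q_E)/4.
The leader anticipates this reaction. Substituting into P = 222 - 2Q gives P = 287/2 - q_E, so π_E = (287/2 - q_E)q_E - 65q_E.
Leader FOC: 157/2 - 2q_E = 0, so q_E = 157/4.
Then q_S = (157 - 2·(157/4))/4 = 157/8.
Price P = 222 - 2·(471/8) = 417/4.
Echo's profit: (417/4 - 65)·(157/4) = 1540.5625.

1540.56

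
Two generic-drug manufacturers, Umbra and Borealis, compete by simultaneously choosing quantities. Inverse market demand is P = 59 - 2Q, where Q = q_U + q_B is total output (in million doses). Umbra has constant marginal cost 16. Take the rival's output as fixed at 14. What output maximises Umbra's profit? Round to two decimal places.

3.75

With the rival's output fixed at 14, Umbra's profit is π_U = (59 - 2·14 - 2q_U)q_U - (16q_U) = (31 - 2q_U)q_U - (16q_U).
∂π_U/∂q_U = 15 - 4q_U = 0, so q_U = 15/4.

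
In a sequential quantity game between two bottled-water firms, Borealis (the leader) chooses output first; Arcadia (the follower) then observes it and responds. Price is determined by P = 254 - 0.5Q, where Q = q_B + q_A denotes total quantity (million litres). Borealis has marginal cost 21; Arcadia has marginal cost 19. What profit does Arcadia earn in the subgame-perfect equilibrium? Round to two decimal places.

The follower Arcadia best-responds to any q_B: π_A = (254 - 0.5Q)q_A - 19q_A.
Follower FOC: 235 - (1/2)q_B - q_A = 0, so q_A(q_B) = (235 - (1/2)q_B).
The leader anticipates this reaction. Substituting into P = 254 - 0.5Q gives P = 273/2 - (1/4)q_B, so π_B = (273/2 - (1/4)q_B)q_B - 21q_B.
The leader's first-order condition 231/2 - (1/2)q_B = 0 yields q_B = 231.
Then q_A = (235 - (1/2)·231) = 239/2.
Price P = 254 - (1/2)·(701/2) = 315/4.
Arcadia's profit: (315/4 - 19)·(239/2) = 7140.1250.

7140.13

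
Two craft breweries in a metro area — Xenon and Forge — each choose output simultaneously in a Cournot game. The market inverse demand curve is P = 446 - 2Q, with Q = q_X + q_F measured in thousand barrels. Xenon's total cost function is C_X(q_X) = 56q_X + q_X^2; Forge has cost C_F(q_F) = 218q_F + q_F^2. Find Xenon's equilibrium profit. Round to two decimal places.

10398.80

Xenon's profit: π_X = (446 - 2Q)q_X - (56q_X + q_X²). Setting ∂π_X/∂q_X = 0: 390 - 6q_X - 2(q_F) = 0.
Forge's first-order condition: 228 - 6q_F - 2(q_X) = 0.
Best responses: q_X = (390 - 2q_F)/6, q_F = (228 - 2q_X)/6.
Solving the pair: q_X = 471/8, q_F = 147/8.
Price P = 446 - 2·(309/4) = 583/2.
Xenon's profit: (583/2)·(471/8) - 56·(471/8) - (471/8)² = 10398.7969.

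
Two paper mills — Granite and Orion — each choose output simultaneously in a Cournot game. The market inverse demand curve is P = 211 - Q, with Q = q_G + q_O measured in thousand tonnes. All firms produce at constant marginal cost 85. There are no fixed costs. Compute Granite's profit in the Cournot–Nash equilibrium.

Each firm earns π_i = (211 - Q)q_i - 85q_i.
First-order condition (treating rivals' output as given): 126 - 2q_i - q_j = 0.
With identical firms every q_j equals q_i, so q_j = q_i and 126 = 3q_i, giving q_i = 42.
Price P = 211 - 84 = 127.
Granite's profit: (127 - 85)·42 = 1764.

1764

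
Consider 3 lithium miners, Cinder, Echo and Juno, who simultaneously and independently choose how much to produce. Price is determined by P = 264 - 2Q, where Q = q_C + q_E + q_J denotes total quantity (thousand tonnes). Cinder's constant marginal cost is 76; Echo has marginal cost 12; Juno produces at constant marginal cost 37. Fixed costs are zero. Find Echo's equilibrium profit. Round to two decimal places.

3633.78

Cinder's profit: π_C = (264 - 2Q)q_C - (76q_C). Setting ∂π_C/∂q_C = 0: 188 - 4q_C - 2(q_E + q_J) = 0.
Echo's profit: π_E = (264 - 2Q)q_E - (12q_E). Setting ∂π_E/∂q_E = 0: 252 - 4q_E - 2(q_C + q_J) = 0.
Juno's first-order condition: 227 - 4q_J - 2(q_C + q_E) = 0.
Adding the 3 first-order conditions: 667 − 8Q = 0, so Q = 667/8.
Back-substituting: q_C = (188 − 667/4)/2 = 85/8, q_E = (252 − 667/4)/2 = 341/8, q_J = (227 − 667/4)/2 = 241/8.
Price P = 264 - 2·(667/8) = 389/4.
Echo's profit: (389/4 - 12)·(341/8) = 3633.7813.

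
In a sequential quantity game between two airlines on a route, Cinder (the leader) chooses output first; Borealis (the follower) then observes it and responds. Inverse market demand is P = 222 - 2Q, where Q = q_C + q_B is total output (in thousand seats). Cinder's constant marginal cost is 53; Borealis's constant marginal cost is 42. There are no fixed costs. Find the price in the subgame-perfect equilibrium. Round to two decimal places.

Solve by backward induction. Given q_C, the follower Borealis maximises π_B = (222 - 2q_C - 2q_B)q_B - 42q_B.
Follower FOC: 180 - 2q_C - 4q_B = 0, so q_B(q_C) = (180 - 2q_C)/4.
The leader anticipates this reaction. Substituting into P = 222 - 2Q gives P = 132 - q_C, so π_C = (132 - q_C)q_C - 53q_C.
Maximising: ∂π_C/∂q_C = 79 - 2q_C = 0, giving q_C = 79/2.
Then q_B = (180 - 2·(79/2))/4 = 101/4.
Total output Q = 259/4, so price P = 222 - 2·(259/4) = 185/2.

92.50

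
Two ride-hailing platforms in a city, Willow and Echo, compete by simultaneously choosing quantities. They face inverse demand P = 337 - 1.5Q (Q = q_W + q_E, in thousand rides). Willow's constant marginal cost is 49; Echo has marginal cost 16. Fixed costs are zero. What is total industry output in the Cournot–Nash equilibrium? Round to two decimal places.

135.33

Willow's profit: π_W = (337 - 1.5Q)q_W - (49q_W). Setting ∂π_W/∂q_W = 0: 288 - 3q_W - (3/2)(q_E) = 0.
Echo's profit: π_E = (337 - 1.5Q)q_E - (16q_E). Setting ∂π_E/∂q_E = 0: 321 - 3q_E - (3/2)(q_W) = 0.
Best responses: q_W = (288 - (3/2)q_E)/3, q_E = (321 - (3/2)q_W)/3.
Solving the pair: q_W = 170/3, q_E = 236/3.
Total output Q = 170/3 + 236/3 = 406/3.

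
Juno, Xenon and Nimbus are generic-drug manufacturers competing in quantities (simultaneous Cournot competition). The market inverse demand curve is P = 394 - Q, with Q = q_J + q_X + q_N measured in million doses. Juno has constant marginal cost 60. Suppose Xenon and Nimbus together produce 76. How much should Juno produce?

129

With rivals' combined output fixed at 76, Juno's profit is π_J = (394 - 76 - q_J)q_J - (60q_J) = (318 - q_J)q_J - (60q_J).
∂π_J/∂q_J = 258 - 2q_J = 0, so q_J = 129.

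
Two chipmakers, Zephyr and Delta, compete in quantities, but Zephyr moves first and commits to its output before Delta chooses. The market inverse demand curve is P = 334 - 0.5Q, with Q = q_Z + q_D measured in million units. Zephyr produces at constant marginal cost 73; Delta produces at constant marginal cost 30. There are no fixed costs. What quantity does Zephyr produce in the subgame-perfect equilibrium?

Solve by backward induction. Given q_Z, the follower Delta maximises π_D = (334 - (1/2)q_Z - (1/2)q_D)q_D - 30q_D.
Follower FOC: 304 - (1/2)q_Z - q_D = 0, so q_D(q_Z) = (304 - (1/2)q_Z).
The leader anticipates this reaction. Substituting into P = 334 - 0.5Q gives P = 182 - (1/4)q_Z, so π_Z = (182 - (1/4)q_Z)q_Z - 73q_Z.
The leader's first-order condition 109 - (1/2)q_Z = 0 yields q_Z = 218.
Then q_D = (304 - (1/2)·218) = 195.

218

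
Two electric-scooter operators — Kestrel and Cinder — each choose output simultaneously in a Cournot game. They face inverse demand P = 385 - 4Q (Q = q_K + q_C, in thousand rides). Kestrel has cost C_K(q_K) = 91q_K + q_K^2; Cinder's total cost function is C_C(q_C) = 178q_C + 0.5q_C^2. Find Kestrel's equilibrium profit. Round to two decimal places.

3017.83

Kestrel's profit: π_K = (385 - 4Q)q_K - (91q_K + q_K²). Setting ∂π_K/∂q_K = 0: 294 - 10q_K - 4(q_C) = 0.
Cinder's profit: π_C = (385 - 4Q)q_C - (178q_C + (1/2)q_C²). Setting ∂π_C/∂q_C = 0: 207 - 9q_C - 4(q_K) = 0.
Rearranging gives the reaction functions q_K = (294 - 4q_C)/10 and q_C = (207 - 4q_K)/9.
Solving the pair: q_K = 909/37, q_C = 447/37.
Price P = 385 - 4·(1356/37) = 238.4054.
Kestrel's profit: 238.4054·(909/37) - 91·(909/37) - (909/37)² = 3017.8269.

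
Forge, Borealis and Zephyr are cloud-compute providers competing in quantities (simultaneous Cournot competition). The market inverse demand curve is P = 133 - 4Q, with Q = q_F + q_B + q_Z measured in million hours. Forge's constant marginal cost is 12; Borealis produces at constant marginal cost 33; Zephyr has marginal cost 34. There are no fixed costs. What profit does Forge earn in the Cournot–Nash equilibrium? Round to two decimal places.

420.25

Forge's profit: π_F = (133 - 4Q)q_F - (12q_F). Setting ∂π_F/∂q_F = 0: 121 - 8q_F - 4(q_B + q_Z) = 0.
Borealis's profit: π_B = (133 - 4Q)q_B - (33q_B). Setting ∂π_B/∂q_B = 0: 100 - 8q_B - 4(q_F + q_Z) = 0.
Zephyr's first-order condition: 99 - 8q_Z - 4(q_F + q_B) = 0.
Adding the 3 conditions: 320 − 8Q − 8Q = 0, i.e. Q = 20.
Back-substituting: q_F = (121 − 80)/4 = 41/4, q_B = (100 − 80)/4 = 5, q_Z = (99 − 80)/4 = 19/4.
Price P = 133 - 4·20 = 53.
Forge's profit: (53 - 12)·(41/4) = 1681/4.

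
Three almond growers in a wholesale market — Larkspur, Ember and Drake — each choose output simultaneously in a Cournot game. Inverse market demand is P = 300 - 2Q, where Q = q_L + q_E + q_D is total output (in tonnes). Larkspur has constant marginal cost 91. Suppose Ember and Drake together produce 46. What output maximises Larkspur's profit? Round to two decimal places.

With rivals' combined output fixed at 46, Larkspur's profit is π_L = (300 - 2·46 - 2q_L)q_L - (91q_L) = (208 - 2q_L)q_L - (91q_L).
∂π_L/∂q_L = 117 - 4q_L = 0, so q_L = 117/4.

29.25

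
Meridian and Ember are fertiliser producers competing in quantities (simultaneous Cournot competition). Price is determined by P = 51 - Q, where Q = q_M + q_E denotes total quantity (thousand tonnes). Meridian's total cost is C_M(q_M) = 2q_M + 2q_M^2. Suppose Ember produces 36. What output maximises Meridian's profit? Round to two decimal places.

With the rival's output fixed at 36, Meridian's profit is π_M = (51 - 36 - q_M)q_M - (2q_M + 2q_M²) = (15 - q_M)q_M - (2q_M + 2q_M²).
∂π_M/∂q_M = 13 - 6q_M = 0, so q_M = 13/6.

2.17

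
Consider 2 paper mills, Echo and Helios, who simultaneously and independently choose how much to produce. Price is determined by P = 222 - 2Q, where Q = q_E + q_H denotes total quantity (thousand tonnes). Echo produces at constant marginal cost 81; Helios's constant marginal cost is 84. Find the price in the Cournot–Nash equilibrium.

Echo's profit: π_E = (222 - 2Q)q_E - (81q_E). Setting ∂π_E/∂q_E = 0: 141 - 4q_E - 2(q_H) = 0.
Helios's first-order condition: 138 - 4q_H - 2(q_E) = 0.
So q_E = (141 - 2q_H)/4 and q_H = (138 - 2q_E)/4.
Solving the pair: q_E = 24, q_H = 45/2.
Total output Q = 93/2, so price P = 222 - 2·(93/2) = 129.

129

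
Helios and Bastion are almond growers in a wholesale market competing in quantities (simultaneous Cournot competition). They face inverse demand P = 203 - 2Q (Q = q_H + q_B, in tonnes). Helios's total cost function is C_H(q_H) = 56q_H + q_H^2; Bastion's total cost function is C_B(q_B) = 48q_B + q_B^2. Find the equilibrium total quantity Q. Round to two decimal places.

Helios's profit: π_H = (203 - 2Q)q_H - (56q_H + q_H²). Setting ∂π_H/∂q_H = 0: 147 - 6q_H - 2(q_B) = 0.
Bastion's first-order condition: 155 - 6q_B - 2(q_H) = 0.
So q_H = (147 - 2q_B)/6 and q_B = (155 - 2q_H)/6.
Solving the pair: q_H = 143/8, q_B = 159/8.
Total output Q = 143/8 + 159/8 = 151/4.

37.75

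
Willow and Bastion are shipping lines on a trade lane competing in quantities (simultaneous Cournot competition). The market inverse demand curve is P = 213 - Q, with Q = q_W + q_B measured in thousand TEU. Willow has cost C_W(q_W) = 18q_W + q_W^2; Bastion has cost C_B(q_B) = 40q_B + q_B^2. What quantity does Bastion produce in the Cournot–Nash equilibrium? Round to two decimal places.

Willow's profit: π_W = (213 - Q)q_W - (18q_W + q_W²). Setting ∂π_W/∂q_W = 0: 195 - 4q_W - (q_B) = 0.
Bastion's first-order condition: 173 - 4q_B - (q_W) = 0.
So q_W = (195 - q_B)/4 and q_B = (173 - q_W)/4.
Substituting one into the other gives q_W = 607/15 and q_B = 497/15.

33.13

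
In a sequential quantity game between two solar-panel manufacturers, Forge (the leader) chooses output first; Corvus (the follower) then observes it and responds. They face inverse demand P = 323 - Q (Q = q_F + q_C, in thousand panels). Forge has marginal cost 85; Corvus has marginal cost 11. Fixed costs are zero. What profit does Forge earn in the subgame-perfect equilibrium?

The follower Corvus best-responds to any q_F: π_C = (323 - Q)q_C - 11q_C.
Setting the follower's marginal profit to zero, 312 - q_F - 2q_C = 0, i.e. q_C = (312 - q_F)/2.
Forge substitutes q_C(q_F) into its own profit: π_F = q_F(323 - q_F - (312 - q_F)/2) - 85q_F = (167 - (1/2)q_F)q_F - 85q_F.
The leader's first-order condition 82 - q_F = 0 yields q_F = 82.
Then q_C = (312 - 82)/2 = 115.
Price P = 323 - 197 = 126.
Forge's profit: (126 - 85)·82 = 3362.

3362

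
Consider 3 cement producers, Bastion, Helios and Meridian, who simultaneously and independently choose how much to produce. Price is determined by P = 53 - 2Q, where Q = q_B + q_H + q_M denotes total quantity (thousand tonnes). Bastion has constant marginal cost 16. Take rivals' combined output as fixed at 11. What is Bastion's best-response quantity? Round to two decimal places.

3.75

With rivals' combined output fixed at 11, Bastion's profit is π_B = (53 - 2·11 - 2q_B)q_B - (16q_B) = (31 - 2q_B)q_B - (16q_B).
∂π_B/∂q_B = 15 - 4q_B = 0, so q_B = 15/4.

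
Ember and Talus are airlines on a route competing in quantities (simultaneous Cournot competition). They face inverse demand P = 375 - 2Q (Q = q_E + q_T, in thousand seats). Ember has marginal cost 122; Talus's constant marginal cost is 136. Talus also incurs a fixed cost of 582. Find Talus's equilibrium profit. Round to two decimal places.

Ember's profit: π_E = (375 - 2Q)q_E - (122q_E). Setting ∂π_E/∂q_E = 0: 253 - 4q_E - 2(q_T) = 0.
Talus's first-order condition: 239 - 4q_T - 2(q_E) = 0.
So q_E = (253 - 2q_T)/4 and q_T = (239 - 2q_E)/4.
Solving the pair: q_E = 89/2, q_T = 75/2.
Price P = 375 - 2·82 = 211.
Talus's profit: (211 - 136)·(75/2) - 582 = 2230.5000.

2230.50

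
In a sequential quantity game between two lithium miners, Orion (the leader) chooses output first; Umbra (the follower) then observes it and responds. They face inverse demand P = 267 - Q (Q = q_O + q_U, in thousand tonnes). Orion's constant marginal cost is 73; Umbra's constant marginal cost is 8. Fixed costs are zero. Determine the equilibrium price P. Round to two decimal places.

Solve by backward induction. Given q_O, the follower Umbra maximises π_U = (267 - q_O - q_U)q_U - 8q_U.
Setting the follower's marginal profit to zero, 259 - q_O - 2q_U = 0, i.e. q_U = (259 - q_O)/2.
Orion substitutes q_U(q_O) into its own profit: π_O = q_O(267 - q_O - (259 - q_O)/2) - 73q_O = (275/2 - (1/2)q_O)q_O - 73q_O.
Maximising: ∂π_O/∂q_O = 129/2 - q_O = 0, giving q_O = 129/2.
Then q_U = (259 - 129/2)/2 = 389/4.
Total output Q = 647/4, so price P = 267 - 647/4 = 421/4.

105.25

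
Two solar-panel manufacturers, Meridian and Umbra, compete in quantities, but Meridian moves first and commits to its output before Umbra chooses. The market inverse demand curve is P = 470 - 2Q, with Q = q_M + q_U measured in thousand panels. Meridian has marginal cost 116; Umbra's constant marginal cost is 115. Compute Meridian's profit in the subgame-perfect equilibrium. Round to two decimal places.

7788.06

Solve by backward induction. Given q_M, the follower Umbra maximises π_U = (470 - 2q_M - 2q_U)q_U - 115q_U.
Follower FOC: 355 - 2q_M - 4q_U = 0, so q_U(q_M) = (355 - 2q_M)/4.
The leader anticipates this reaction. Substituting into P = 470 - 2Q gives P = 585/2 - q_M, so π_M = (585/2 - q_M)q_M - 116q_M.
The leader's first-order condition 353/2 - 2q_M = 0 yields q_M = 353/4.
Then q_U = (355 - 2·(353/4))/4 = 357/8.
Price P = 470 - 2·(1063/8) = 817/4.
Meridian's profit: (817/4 - 116)·(353/4) = 7788.0625.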